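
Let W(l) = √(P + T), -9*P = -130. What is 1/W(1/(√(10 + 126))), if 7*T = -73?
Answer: 3*√1771/253 ≈ 0.49901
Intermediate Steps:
P = 130/9 (P = -⅑*(-130) = 130/9 ≈ 14.444)
T = -73/7 (T = (⅐)*(-73) = -73/7 ≈ -10.429)
W(l) = √1771/21 (W(l) = √(130/9 - 73/7) = √(253/63) = √1771/21)
1/W(1/(√(10 + 126))) = 1/(√1771/21) = 3*√1771/253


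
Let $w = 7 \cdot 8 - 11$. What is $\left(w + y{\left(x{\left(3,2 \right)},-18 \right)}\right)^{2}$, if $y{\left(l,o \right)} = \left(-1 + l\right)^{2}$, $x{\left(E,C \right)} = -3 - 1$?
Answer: $4900$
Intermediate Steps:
$x{\left(E,C \right)} = -4$ ($x{\left(E,C \right)} = -3 - 1 = -4$)
$w = 45$ ($w = 56 - 11 = 45$)
$\left(w + y{\left(x{\left(3,2 \right)},-18 \right)}\right)^{2} = \left(45 + \left(-1 - 4\right)^{2}\right)^{2} = \left(45 + \left(-5\right)^{2}\right)^{2} = \left(45 + 25\right)^{2} = 70^{2} = 4900$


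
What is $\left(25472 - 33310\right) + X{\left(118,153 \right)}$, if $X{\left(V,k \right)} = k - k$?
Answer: $-7838$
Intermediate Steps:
$X{\left(V,k \right)} = 0$
$\left(25472 - 33310\right) + X{\left(118,153 \right)} = \left(25472 - 33310\right) + 0 = -7838 + 0 = -7838$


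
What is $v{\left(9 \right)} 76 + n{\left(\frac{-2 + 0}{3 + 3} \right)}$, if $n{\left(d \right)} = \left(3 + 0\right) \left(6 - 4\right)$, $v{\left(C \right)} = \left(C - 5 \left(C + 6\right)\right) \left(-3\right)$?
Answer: $15054$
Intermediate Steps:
$v{\left(C \right)} = 90 + 12 C$ ($v{\left(C \right)} = \left(C - 5 \left(6 + C\right)\right) \left(-3\right) = \left(C - \left(30 + 5 C\right)\right) \left(-3\right) = \left(-30 - 4 C\right) \left(-3\right) = 90 + 12 C$)
$n{\left(d \right)} = 6$ ($n{\left(d \right)} = 3 \cdot 2 = 6$)
$v{\left(9 \right)} 76 + n{\left(\frac{-2 + 0}{3 + 3} \right)} = \left(90 + 12 \cdot 9\right) 76 + 6 = \left(90 + 108\right) 76 + 6 = 198 \cdot 76 + 6 = 15048 + 6 = 15054$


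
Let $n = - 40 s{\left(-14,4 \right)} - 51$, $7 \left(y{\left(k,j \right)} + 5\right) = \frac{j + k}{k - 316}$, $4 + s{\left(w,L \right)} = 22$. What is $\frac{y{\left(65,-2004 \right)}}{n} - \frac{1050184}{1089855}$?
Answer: $- \frac{67388926558}{70303276485} \approx -0.95855$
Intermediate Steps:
$s{\left(w,L \right)} = 18$ ($s{\left(w,L \right)} = -4 + 22 = 18$)
$y{\left(k,j \right)} = -5 + \frac{j + k}{7 \left(-316 + k\right)}$ ($y{\left(k,j \right)} = -5 + \frac{\left(j + k\right) \frac{1}{k - 316}}{7} = -5 + \frac{\left(j + k\right) \frac{1}{-316 + k}}{7} = -5 + \frac{\frac{1}{-316 + k} \left(j + k\right)}{7} = -5 + \frac{j + k}{7 \left(-316 + k\right)}$)
$n = -771$ ($n = \left(-40\right) 18 - 51 = -720 - 51 = -771$)
$\frac{y{\left(65,-2004 \right)}}{n} - \frac{1050184}{1089855} = \frac{\frac{1}{7} \frac{1}{-316 + 65} \left(11060 - 2004 - 2210\right)}{-771} - \frac{1050184}{1089855} = \frac{11060 - 2004 - 2210}{7 \left(-251\right)} \left(- \frac{1}{771}\right) - \frac{1050184}{1089855} = \frac{1}{7} \left(- \frac{1}{251}\right) 6846 \left(- \frac{1}{771}\right) - \frac{1050184}{1089855} = \left(- \frac{978}{251}\right) \left(- \frac{1}{771}\right) - \frac{1050184}{1089855} = \frac{326}{64507} - \frac{1050184}{1089855} = - \frac{67388926558}{70303276485}$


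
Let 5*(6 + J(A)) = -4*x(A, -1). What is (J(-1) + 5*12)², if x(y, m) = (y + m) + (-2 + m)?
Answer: 3364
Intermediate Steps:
x(y, m) = -2 + y + 2*m (x(y, m) = (m + y) + (-2 + m) = -2 + y + 2*m)
J(A) = -14/5 - 4*A/5 (J(A) = -6 + (-4*(-2 + A + 2*(-1)))/5 = -6 + (-4*(-2 + A - 2))/5 = -6 + (-4*(-4 + A))/5 = -6 + (16 - 4*A)/5 = -6 + (16/5 - 4*A/5) = -14/5 - 4*A/5)
(J(-1) + 5*12)² = ((-14/5 - ⅘*(-1)) + 5*12)² = ((-14/5 + ⅘) + 60)² = (-2 + 60)² = 58² = 3364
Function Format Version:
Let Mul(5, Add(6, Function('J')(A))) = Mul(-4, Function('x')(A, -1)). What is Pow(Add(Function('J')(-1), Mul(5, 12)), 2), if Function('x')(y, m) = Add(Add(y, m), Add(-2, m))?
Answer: 3364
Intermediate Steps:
Function('x')(y, m) = Add(-2, y, Mul(2, m)) (Function('x')(y, m) = Add(Add(m, y), Add(-2, m)) = Add(-2, y, Mul(2, m)))
Function('J')(A) = Add(Rational(-14, 5), Mul(Rational(-4, 5), A)) (Function('J')(A) = Add(-6, Mul(Rational(1, 5), Mul(-4, Add(-2, A, Mul(2, -1))))) = Add(-6, Mul(Rational(1, 5), Mul(-4, Add(-2, A, -2)))) = Add(-6, Mul(Rational(1, 5), Mul(-4, Add(-4, A)))) = Add(-6, Mul(Rational(1, 5), Add(16, Mul(-4, A)))) = Add(-6, Add(Rational(16, 5), Mul(Rational(-4, 5), A))) = Add(Rational(-14, 5), Mul(Rational(-4, 5), A)))
Pow(Add(Function('J')(-1), Mul(5, 12)), 2) = Pow(Add(Add(Rational(-14, 5), Mul(Rational(-4, 5), -1)), Mul(5, 12)), 2) = Pow(Add(Add(Rational(-14, 5), Rational(4, 5)), 60), 2) = Pow(Add(-2, 60), 2) = Pow(58, 2) = 3364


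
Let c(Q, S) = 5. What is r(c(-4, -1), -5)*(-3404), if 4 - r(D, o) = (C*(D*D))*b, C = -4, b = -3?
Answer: 1007584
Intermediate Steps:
r(D, o) = 4 - 12*D² (r(D, o) = 4 - (-4*D*D)*(-3) = 4 - (-4*D²)*(-3) = 4 - 12*D²)
r(c(-4, -1), -5)*(-3404) = (4 - 12*5²)*(-3404) = (4 - 12*25)*(-3404) = (4 - 300)*(-3404) = -296*(-3404) = 1007584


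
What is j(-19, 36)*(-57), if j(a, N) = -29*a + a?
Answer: -30324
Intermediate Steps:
j(a, N) = -28*a
j(-19, 36)*(-57) = -28*(-19)*(-57) = 532*(-57) = -30324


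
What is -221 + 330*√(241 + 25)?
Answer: -221 + 330*√266 ≈ 5161.1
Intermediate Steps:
-221 + 330*√(241 + 25) = -221 + 330*√266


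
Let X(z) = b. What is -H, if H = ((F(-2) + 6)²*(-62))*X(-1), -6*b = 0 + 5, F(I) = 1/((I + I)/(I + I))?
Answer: -7595/3 ≈ -2531.7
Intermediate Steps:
F(I) = 1 (F(I) = 1/((2*I)/((2*I))) = 1/((2*I)*(1/(2*I))) = 1/1 = 1)
b = -⅚ (b = -(0 + 5)/6 = -⅙*5 = -⅚ ≈ -0.83333)
X(z) = -⅚
H = 7595/3 (H = ((1 + 6)²*(-62))*(-⅚) = (7²*(-62))*(-⅚) = (49*(-62))*(-⅚) = -3038*(-⅚) = 7595/3 ≈ 2531.7)
-H = -1*7595/3 = -7595/3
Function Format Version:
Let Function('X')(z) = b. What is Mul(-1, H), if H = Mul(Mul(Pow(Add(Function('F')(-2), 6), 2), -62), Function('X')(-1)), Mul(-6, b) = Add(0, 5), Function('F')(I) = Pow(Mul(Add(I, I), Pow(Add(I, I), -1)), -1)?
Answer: Rational(-7595, 3) ≈ -2531.7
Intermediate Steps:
Function('F')(I) = 1 (Function('F')(I) = Pow(Mul(Mul(2, I), Pow(Mul(2, I), -1)), -1) = Pow(Mul(Mul(2, I), Mul(Rational(1, 2), Pow(I, -1))), -1) = Pow(1, -1) = 1)
b = Rational(-5, 6) (b = Mul(Rational(-1, 6), Add(0, 5)) = Mul(Rational(-1, 6), 5) = Rational(-5, 6) ≈ -0.83333)
Function('X')(z) = Rational(-5, 6)
H = Rational(7595, 3) (H = Mul(Mul(Pow(Add(1, 6), 2), -62), Rational(-5, 6)) = Mul(Mul(Pow(7, 2), -62), Rational(-5, 6)) = Mul(Mul(49, -62), Rational(-5, 6)) = Mul(-3038, Rational(-5, 6)) = Rational(7595, 3) ≈ 2531.7)
Mul(-1, H) = Mul(-1, Rational(7595, 3)) = Rational(-7595, 3)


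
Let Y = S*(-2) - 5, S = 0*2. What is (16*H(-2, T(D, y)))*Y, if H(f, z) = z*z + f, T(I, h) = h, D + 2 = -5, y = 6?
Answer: -2720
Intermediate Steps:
D = -7 (D = -2 - 5 = -7)
S = 0
H(f, z) = f + z² (H(f, z) = z² + f = f + z²)
Y = -5 (Y = 0*(-2) - 5 = 0 - 5 = -5)
(16*H(-2, T(D, y)))*Y = (16*(-2 + 6²))*(-5) = (16*(-2 + 36))*(-5) = (16*34)*(-5) = 544*(-5) = -2720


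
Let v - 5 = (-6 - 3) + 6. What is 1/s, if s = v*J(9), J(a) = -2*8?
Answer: -1/32 ≈ -0.031250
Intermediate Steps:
J(a) = -16
v = 2 (v = 5 + ((-6 - 3) + 6) = 5 + (-9 + 6) = 5 - 3 = 2)
s = -32 (s = 2*(-16) = -32)
1/s = 1/(-32) = -1/32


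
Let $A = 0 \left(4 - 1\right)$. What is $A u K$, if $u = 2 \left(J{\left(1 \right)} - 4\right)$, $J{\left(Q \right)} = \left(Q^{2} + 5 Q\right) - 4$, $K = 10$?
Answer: $0$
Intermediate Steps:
$J{\left(Q \right)} = -4 + Q^{2} + 5 Q$
$u = -4$ ($u = 2 \left(\left(-4 + 1^{2} + 5 \cdot 1\right) - 4\right) = 2 \left(\left(-4 + 1 + 5\right) - 4\right) = 2 \left(2 - 4\right) = 2 \left(-2\right) = -4$)
$A = 0$ ($A = 0 \cdot 3 = 0$)
$A u K = 0 \left(-4\right) 10 = 0 \cdot 10 = 0$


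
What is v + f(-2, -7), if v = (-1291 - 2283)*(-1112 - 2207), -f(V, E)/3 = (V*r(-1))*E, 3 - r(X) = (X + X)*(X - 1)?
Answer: 11862148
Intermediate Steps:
r(X) = 3 - 2*X*(-1 + X) (r(X) = 3 - (X + X)*(X - 1) = 3 - 2*X*(-1 + X))
f(V, E) = 3*E*V (f(V, E) = -3*V*(3 - 2*(-1)**2 + 2*(-1))*E = -3*V*(3 - 2*1 - 2)*E = -3*V*(3 - 2 - 2)*E = -3*V*(-1)*E = -3*(-V)*E = -(-3)*E*V = 3*E*V)
v = 11862106 (v = -3574*(-3319) = 11862106)
v + f(-2, -7) = 11862106 + 3*(-7)*(-2) = 11862106 + 42 = 11862148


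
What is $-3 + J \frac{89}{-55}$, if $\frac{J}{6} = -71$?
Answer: $\frac{37749}{55} \approx 686.35$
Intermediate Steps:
$J = -426$ ($J = 6 \left(-71\right) = -426$)
$-3 + J \frac{89}{-55} = -3 - 426 \frac{89}{-55} = -3 - 426 \cdot 89 \left(- \frac{1}{55}\right) = -3 - - \frac{37914}{55} = -3 + \frac{37914}{55} = \frac{37749}{55}$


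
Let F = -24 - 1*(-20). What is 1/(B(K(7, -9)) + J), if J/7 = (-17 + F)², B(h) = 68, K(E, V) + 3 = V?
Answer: 1/3155 ≈ 0.00031696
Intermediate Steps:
K(E, V) = -3 + V
F = -4 (F = -24 + 20 = -4)
J = 3087 (J = 7*(-17 - 4)² = 7*(-21)² = 7*441 = 3087)
1/(B(K(7, -9)) + J) = 1/(68 + 3087) = 1/3155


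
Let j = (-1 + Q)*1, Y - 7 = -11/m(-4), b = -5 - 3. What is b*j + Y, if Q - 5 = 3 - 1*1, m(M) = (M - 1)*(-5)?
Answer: -1036/25 ≈ -41.440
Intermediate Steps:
m(M) = 5 - 5*M (m(M) = (-1 + M)*(-5) = 5 - 5*M)
Q = 7 (Q = 5 + (3 - 1*1) = 5 + (3 - 1) = 5 + 2 = 7)
b = -8
Y = 164/25 (Y = 7 - 11/(5 - 5*(-4)) = 7 - 11/(5 + 20) = 7 - 11/25 = 164/25 ≈ 6.5600)
j = 6 (j = (-1 + 7)*1 = 6*1 = 6)
b*j + Y = -8*6 + 164/25 = -48 + 164/25 = -1036/25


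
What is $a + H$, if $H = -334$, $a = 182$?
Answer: $-152$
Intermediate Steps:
$a + H = 182 - 334 = -152$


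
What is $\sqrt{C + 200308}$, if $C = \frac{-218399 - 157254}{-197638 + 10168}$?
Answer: $\frac{\sqrt{782210584882790}}{62490} \approx 447.56$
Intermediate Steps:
$C = \frac{375653}{187470}$ ($C = - \frac{375653}{-187470} = \left(-375653\right) \left(- \frac{1}{187470}\right) = \frac{375653}{187470} \approx 2.0038$)
$\sqrt{C + 200308} = \sqrt{\frac{375653}{187470} + 200308} = \sqrt{\frac{37552116413}{187470}} = \frac{\sqrt{782210584882790}}{62490}$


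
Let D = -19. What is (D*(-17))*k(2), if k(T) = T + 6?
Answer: 2584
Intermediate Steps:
k(T) = 6 + T
(D*(-17))*k(2) = (-19*(-17))*(6 + 2) = 323*8 = 2584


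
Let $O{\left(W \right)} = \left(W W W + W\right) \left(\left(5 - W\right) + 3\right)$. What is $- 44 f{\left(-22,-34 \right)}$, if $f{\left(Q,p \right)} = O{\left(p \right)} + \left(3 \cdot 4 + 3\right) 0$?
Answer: $72696624$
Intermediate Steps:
$O{\left(W \right)} = \left(8 - W\right) \left(W + W^{3}\right)$ ($O{\left(W \right)} = \left(W^{2} W + W\right) \left(8 - W\right) = \left(W^{3} + W\right) \left(8 - W\right) = \left(W + W^{3}\right) \left(8 - W\right) = \left(8 - W\right) \left(W + W^{3}\right)$)
$f{\left(Q,p \right)} = p \left(8 - p - p^{3} + 8 p^{2}\right)$ ($f{\left(Q,p \right)} = p \left(8 - p - p^{3} + 8 p^{2}\right) + \left(3 \cdot 4 + 3\right) 0 = p \left(8 - p - p^{3} + 8 p^{2}\right) + \left(12 + 3\right) 0 = p \left(8 - p - p^{3} + 8 p^{2}\right) + 15 \cdot 0 = p \left(8 - p - p^{3} + 8 p^{2}\right) + 0 = p \left(8 - p - p^{3} + 8 p^{2}\right)$)
$- 44 f{\left(-22,-34 \right)} = - 44 \left(- 34 \left(8 - -34 - \left(-34\right)^{3} + 8 \left(-34\right)^{2}\right)\right) = - 44 \left(- 34 \left(8 + 34 - -39304 + 8 \cdot 1156\right)\right) = - 44 \left(- 34 \left(8 + 34 + 39304 + 9248\right)\right) = - 44 \left(\left(-34\right) 48594\right) = \left(-44\right) \left(-1652196\right) = 72696624$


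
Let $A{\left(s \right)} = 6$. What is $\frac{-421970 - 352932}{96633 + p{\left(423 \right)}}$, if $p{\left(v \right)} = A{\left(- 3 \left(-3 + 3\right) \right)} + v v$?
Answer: $- \frac{387451}{137784} \approx -2.812$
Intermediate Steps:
$p{\left(v \right)} = 6 + v^{2}$ ($p{\left(v \right)} = 6 + v v = 6 + v^{2}$)
$\frac{-421970 - 352932}{96633 + p{\left(423 \right)}} = \frac{-421970 - 352932}{96633 + \left(6 + 423^{2}\right)} = - \frac{774902}{96633 + \left(6 + 178929\right)} = - \frac{774902}{96633 + 178935} = - \frac{774902}{275568} = \left(-774902\right) \frac{1}{275568} = - \frac{387451}{137784}$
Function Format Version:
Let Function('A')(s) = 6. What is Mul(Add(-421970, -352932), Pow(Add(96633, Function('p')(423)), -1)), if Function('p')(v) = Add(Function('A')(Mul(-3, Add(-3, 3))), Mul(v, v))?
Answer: Rational(-387451, 137784) ≈ -2.8120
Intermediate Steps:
Function('p')(v) = Add(6, Pow(v, 2)) (Function('p')(v) = Add(6, Mul(v, v)) = Add(6, Pow(v, 2)))
Mul(Add(-421970, -352932), Pow(Add(96633, Function('p')(423)), -1)) = Mul(Add(-421970, -352932), Pow(Add(96633, Add(6, Pow(423, 2))), -1)) = Mul(-774902, Pow(Add(96633, Add(6, 178929)), -1)) = Mul(-774902, Pow(Add(96633, 178935), -1)) = Mul(-774902, Pow(275568, -1)) = Mul(-774902, Rational(1, 275568)) = Rational(-387451, 137784)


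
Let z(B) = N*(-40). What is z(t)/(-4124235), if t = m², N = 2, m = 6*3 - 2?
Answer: 16/824847 ≈ 1.9398e-5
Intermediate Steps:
m = 16 (m = 18 - 2 = 16)
t = 256 (t = 16² = 256)
z(B) = -80 (z(B) = 2*(-40) = -80)
z(t)/(-4124235) = -80/(-4124235) = -80*(-1/4124235) = 16/824847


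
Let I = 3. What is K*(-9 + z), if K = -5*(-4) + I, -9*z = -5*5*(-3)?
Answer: -1196/3 ≈ -398.67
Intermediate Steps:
z = -25/3 (z = -(-5*5)*(-3)/9 = -(-25)*(-3)/9 = -1/9*75 = -25/3 ≈ -8.3333)
K = 23 (K = -5*(-4) + 3 = 20 + 3 = 23)
K*(-9 + z) = 23*(-9 - 25/3) = 23*(-52/3) = -1196/3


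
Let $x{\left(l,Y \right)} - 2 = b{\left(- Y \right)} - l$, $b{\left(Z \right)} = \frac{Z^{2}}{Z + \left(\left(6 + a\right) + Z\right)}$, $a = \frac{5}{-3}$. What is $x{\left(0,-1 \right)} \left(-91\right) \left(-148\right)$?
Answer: $\frac{552188}{19} \approx 29063.0$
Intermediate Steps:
$a = - \frac{5}{3}$ ($a = 5 \left(- \frac{1}{3}\right) = - \frac{5}{3} \approx -1.6667$)
$b{\left(Z \right)} = \frac{Z^{2}}{\frac{13}{3} + 2 Z}$ ($b{\left(Z \right)} = \frac{Z^{2}}{Z + \left(\left(6 - \frac{5}{3}\right) + Z\right)} = \frac{Z^{2}}{Z + \left(\frac{13}{3} + Z\right)} = \frac{Z^{2}}{\frac{13}{3} + 2 Z}$)
$x{\left(l,Y \right)} = 2 - l + \frac{3 Y^{2}}{13 - 6 Y}$ ($x{\left(l,Y \right)} = 2 + \left(\frac{3 \left(- Y\right)^{2}}{13 + 6 \left(- Y\right)} - l\right) = 2 + \left(\frac{3 Y^{2}}{13 - 6 Y} - l\right) = 2 + \left(- l + \frac{3 Y^{2}}{13 - 6 Y}\right) = 2 - l + \frac{3 Y^{2}}{13 - 6 Y}$)
$x{\left(0,-1 \right)} \left(-91\right) \left(-148\right) = \frac{3 \left(-1\right)^{2} + \left(2 - 0\right) \left(13 - -6\right)}{13 - -6} \left(-91\right) \left(-148\right) = \frac{3 \cdot 1 + \left(2 + 0\right) \left(13 + 6\right)}{13 + 6} \left(-91\right) \left(-148\right) = \frac{3 + 2 \cdot 19}{19} \left(-91\right) \left(-148\right) = \frac{3 + 38}{19} \left(-91\right) \left(-148\right) = \frac{1}{19} \cdot 41 \left(-91\right) \left(-148\right) = \frac{41}{19} \left(-91\right) \left(-148\right) = \left(- \frac{3731}{19}\right) \left(-148\right) = \frac{552188}{19}$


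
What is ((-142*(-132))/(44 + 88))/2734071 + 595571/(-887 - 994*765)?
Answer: -1628225295367/2081440050087 ≈ -0.78226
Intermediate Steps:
((-142*(-132))/(44 + 88))/2734071 + 595571/(-887 - 994*765) = (18744/132)*(1/2734071) + 595571/(-887 - 760410) = (18744*(1/132))*(1/2734071) + 595571/(-761297) = 142*(1/2734071) + 595571*(-1/761297) = 142/2734071 - 595571/761297 = -1628225295367/2081440050087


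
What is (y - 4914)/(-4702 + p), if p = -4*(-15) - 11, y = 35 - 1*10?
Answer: 4889/4653 ≈ 1.0507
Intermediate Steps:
y = 25 (y = 35 - 10 = 25)
p = 49 (p = 60 - 11 = 49)
(y - 4914)/(-4702 + p) = (25 - 4914)/(-4702 + 49) = -4889/(-4653) = -4889*(-1/4653) = 4889/4653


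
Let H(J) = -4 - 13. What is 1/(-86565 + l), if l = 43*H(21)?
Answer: -1/87296 ≈ -1.1455e-5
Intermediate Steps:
H(J) = -17
l = -731 (l = 43*(-17) = -731)
1/(-86565 + l) = 1/(-86565 - 731) = 1/(-87296) = -1/87296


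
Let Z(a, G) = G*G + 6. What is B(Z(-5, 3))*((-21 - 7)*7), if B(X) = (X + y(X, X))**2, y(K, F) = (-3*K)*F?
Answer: -85377600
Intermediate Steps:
y(K, F) = -3*F*K
Z(a, G) = 6 + G**2 (Z(a, G) = G**2 + 6 = 6 + G**2)
B(X) = (X - 3*X**2)**2 (B(X) = (X - 3*X*X)**2 = (X - 3*X**2)**2)
B(Z(-5, 3))*((-21 - 7)*7) = ((6 + 3**2)**2*(1 - 3*(6 + 3**2))**2)*((-21 - 7)*7) = ((6 + 9)**2*(1 - 3*(6 + 9))**2)*(-28*7) = (15**2*(1 - 3*15)**2)*(-196) = (225*(1 - 45)**2)*(-196) = (225*(-44)**2)*(-196) = (225*1936)*(-196) = 435600*(-196) = -85377600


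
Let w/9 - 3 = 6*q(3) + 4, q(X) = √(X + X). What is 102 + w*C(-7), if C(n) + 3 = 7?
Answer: 354 + 216*√6 ≈ 883.09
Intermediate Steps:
C(n) = 4 (C(n) = -3 + 7 = 4)
q(X) = √2*√X (q(X) = √(2*X) = √2*√X)
w = 63 + 54*√6 (w = 27 + 9*(6*(√2*√3) + 4) = 27 + 9*(6*√6 + 4) = 27 + 9*(4 + 6*√6) = 27 + (36 + 54*√6) = 63 + 54*√6 ≈ 195.27)
102 + w*C(-7) = 102 + (63 + 54*√6)*4 = 102 + (252 + 216*√6) = 354 + 216*√6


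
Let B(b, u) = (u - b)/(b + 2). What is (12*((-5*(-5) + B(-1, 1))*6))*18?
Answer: 34992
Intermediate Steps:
B(b, u) = (u - b)/(2 + b)
(12*((-5*(-5) + B(-1, 1))*6))*18 = (12*((-5*(-5) + (1 - 1*(-1))/(2 - 1))*6))*18 = (12*((25 + (1 + 1)/1)*6))*18 = (12*((25 + 1*2)*6))*18 = (12*((25 + 2)*6))*18 = (12*(27*6))*18 = (12*162)*18 = 1944*18 = 34992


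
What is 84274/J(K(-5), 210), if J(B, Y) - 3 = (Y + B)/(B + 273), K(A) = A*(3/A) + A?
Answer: 22838254/1021 ≈ 22369.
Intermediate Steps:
K(A) = 3 + A
J(B, Y) = 3 + (B + Y)/(273 + B) (J(B, Y) = 3 + (Y + B)/(B + 273) = 3 + (B + Y)/(273 + B))
84274/J(K(-5), 210) = 84274/(((819 + 210 + 4*(3 - 5))/(273 + (3 - 5)))) = 84274/(((819 + 210 + 4*(-2))/(273 - 2))) = 84274/(((819 + 210 - 8)/271)) = 84274/(((1/271)*1021)) = 84274/(1021/271) = 84274*(271/1021) = 22838254/1021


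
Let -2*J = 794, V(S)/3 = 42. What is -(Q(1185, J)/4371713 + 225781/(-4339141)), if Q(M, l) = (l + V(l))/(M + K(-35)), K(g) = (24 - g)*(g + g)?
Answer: 2906860287344874/55865116004079685 ≈ 0.052034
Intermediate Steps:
V(S) = 126 (V(S) = 3*42 = 126)
J = -397 (J = -½*794 = -397)
K(g) = 2*g*(24 - g) (K(g) = (24 - g)*(2*g) = 2*g*(24 - g))
Q(M, l) = (126 + l)/(-4130 + M) (Q(M, l) = (l + 126)/(M + 2*(-35)*(24 - 1*(-35))) = (126 + l)/(M + 2*(-35)*(24 + 35)) = (126 + l)/(M + 2*(-35)*59) = (126 + l)/(M - 4130) = (126 + l)/(-4130 + M))
-(Q(1185, J)/4371713 + 225781/(-4339141)) = -(((126 - 397)/(-4130 + 1185))/4371713 + 225781/(-4339141)) = -((-271/(-2945))*(1/4371713) + 225781*(-1/4339141)) = -(-1/2945*(-271)*(1/4371713) - 225781/4339141) = -((271/2945)*(1/4371713) - 225781/4339141) = -(271/12874694785 - 225781/4339141) = -1*(-2906860287344874/55865116004079685) = 2906860287344874/55865116004079685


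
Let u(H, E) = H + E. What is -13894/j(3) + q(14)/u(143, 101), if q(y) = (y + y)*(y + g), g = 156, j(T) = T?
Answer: -843964/183 ≈ -4611.8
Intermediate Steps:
u(H, E) = E + H
q(y) = 2*y*(156 + y) (q(y) = (y + y)*(y + 156) = (2*y)*(156 + y) = 2*y*(156 + y))
-13894/j(3) + q(14)/u(143, 101) = -13894/3 + (2*14*(156 + 14))/(101 + 143) = -13894*⅓ + (2*14*170)/244 = -13894/3 + 4760*(1/244) = -13894/3 + 1190/61 = -843964/183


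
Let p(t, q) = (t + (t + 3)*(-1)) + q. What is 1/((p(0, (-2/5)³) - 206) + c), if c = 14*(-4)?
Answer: -125/33133 ≈ -0.0037727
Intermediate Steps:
p(t, q) = -3 + q (p(t, q) = (t + (3 + t)*(-1)) + q = (t + (-3 - t)) + q = -3 + q)
c = -56
1/((p(0, (-2/5)³) - 206) + c) = 1/(((-3 + (-2/5)³) - 206) - 56) = 1/(((-3 + (-2*⅕)³) - 206) - 56) = 1/(((-3 + (-⅖)³) - 206) - 56) = 1/(((-3 - 8/125) - 206) - 56) = 1/((-383/125 - 206) - 56) = 1/(-26133/125 - 56) = 1/(-33133/125) = -125/33133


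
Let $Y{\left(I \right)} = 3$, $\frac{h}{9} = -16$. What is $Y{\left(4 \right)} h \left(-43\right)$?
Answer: $18576$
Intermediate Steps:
$h = -144$ ($h = 9 \left(-16\right) = -144$)
$Y{\left(4 \right)} h \left(-43\right) = 3 \left(-144\right) \left(-43\right) = \left(-432\right) \left(-43\right) = 18576$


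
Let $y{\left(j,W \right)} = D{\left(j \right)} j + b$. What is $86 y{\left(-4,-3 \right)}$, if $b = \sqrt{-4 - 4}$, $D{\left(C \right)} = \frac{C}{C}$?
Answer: $-344 + 172 i \sqrt{2} \approx -344.0 + 243.24 i$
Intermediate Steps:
$D{\left(C \right)} = 1$
$b = 2 i \sqrt{2}$ ($b = \sqrt{-8} = 2 i \sqrt{2} \approx 2.8284 i$)
$y{\left(j,W \right)} = j + 2 i \sqrt{2}$ ($y{\left(j,W \right)} = 1 j + 2 i \sqrt{2} = j + 2 i \sqrt{2}$)
$86 y{\left(-4,-3 \right)} = 86 \left(-4 + 2 i \sqrt{2}\right) = -344 + 172 i \sqrt{2}$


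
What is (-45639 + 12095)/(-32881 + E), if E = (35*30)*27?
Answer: 33544/4531 ≈ 7.4032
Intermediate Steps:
E = 28350 (E = 1050*27 = 28350)
(-45639 + 12095)/(-32881 + E) = (-45639 + 12095)/(-32881 + 28350) = -33544/(-4531) = -33544*(-1/4531) = 33544/4531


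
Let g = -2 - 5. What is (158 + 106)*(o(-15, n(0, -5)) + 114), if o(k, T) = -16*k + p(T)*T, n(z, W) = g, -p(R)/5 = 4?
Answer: 130416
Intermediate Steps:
g = -7
p(R) = -20 (p(R) = -5*4 = -20)
n(z, W) = -7
o(k, T) = -20*T - 16*k (o(k, T) = -16*k - 20*T = -20*T - 16*k)
(158 + 106)*(o(-15, n(0, -5)) + 114) = (158 + 106)*((-20*(-7) - 16*(-15)) + 114) = 264*((140 + 240) + 114) = 264*(380 + 114) = 264*494 = 130416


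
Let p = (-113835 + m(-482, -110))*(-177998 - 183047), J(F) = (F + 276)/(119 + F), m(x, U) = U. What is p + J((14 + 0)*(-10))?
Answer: 863924722889/21 ≈ 4.1139e+10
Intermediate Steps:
J(F) = (276 + F)/(119 + F)
p = 41139272525 (p = (-113835 - 110)*(-177998 - 183047) = -113945*(-361045) = 41139272525)
p + J((14 + 0)*(-10)) = 41139272525 + (276 + (14 + 0)*(-10))/(119 + (14 + 0)*(-10)) = 41139272525 + (276 + 14*(-10))/(119 + 14*(-10)) = 41139272525 + (276 - 140)/(119 - 140) = 41139272525 + 136/(-21) = 41139272525 - 1/21*136 = 41139272525 - 136/21 = 863924722889/21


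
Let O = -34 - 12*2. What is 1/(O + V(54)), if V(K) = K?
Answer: -¼ ≈ -0.25000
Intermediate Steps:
O = -58 (O = -34 - 24 = -58)
1/(O + V(54)) = 1/(-58 + 54) = 1/(-4) = -¼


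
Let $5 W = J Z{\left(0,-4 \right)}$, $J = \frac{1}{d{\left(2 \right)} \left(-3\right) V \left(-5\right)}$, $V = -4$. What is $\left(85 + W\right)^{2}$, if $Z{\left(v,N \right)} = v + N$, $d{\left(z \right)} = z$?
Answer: $\frac{162588001}{22500} \approx 7226.1$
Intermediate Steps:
$Z{\left(v,N \right)} = N + v$
$J = - \frac{1}{120}$ ($J = \frac{1}{2 \left(-3\right) \left(\left(-4\right) \left(-5\right)\right)} = \frac{1}{\left(-6\right) 20} = \frac{1}{-120} = - \frac{1}{120} \approx -0.0083333$)
$W = \frac{1}{150}$ ($W = \frac{\left(- \frac{1}{120}\right) \left(-4 + 0\right)}{5} = \frac{\left(- \frac{1}{120}\right) \left(-4\right)}{5} = \frac{1}{5} \cdot \frac{1}{30} = \frac{1}{150} \approx 0.0066667$)
$\left(85 + W\right)^{2} = \left(85 + \frac{1}{150}\right)^{2} = \left(\frac{12751}{150}\right)^{2} = \frac{162588001}{22500}$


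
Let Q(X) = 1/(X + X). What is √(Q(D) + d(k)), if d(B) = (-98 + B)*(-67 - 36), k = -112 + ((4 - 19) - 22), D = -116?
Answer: √342334038/116 ≈ 159.50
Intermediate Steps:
Q(X) = 1/(2*X)
k = -149 (k = -112 + (-15 - 22) = -112 - 37 = -149)
d(B) = 10094 - 103*B (d(B) = (-98 + B)*(-103) = 10094 - 103*B)
√(Q(D) + d(k)) = √((½)/(-116) + (10094 - 103*(-149))) = √((½)*(-1/116) + (10094 + 15347)) = √(-1/232 + 25441) = √(5902311/232) = √342334038/116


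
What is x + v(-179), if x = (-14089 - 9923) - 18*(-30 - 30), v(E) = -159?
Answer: -23091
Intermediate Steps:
x = -22932 (x = -24012 - 18*(-60) = -24012 + 1080 = -22932)
x + v(-179) = -22932 - 159 = -23091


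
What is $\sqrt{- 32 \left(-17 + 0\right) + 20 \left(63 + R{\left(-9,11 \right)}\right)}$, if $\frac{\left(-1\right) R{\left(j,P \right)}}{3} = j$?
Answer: $2 \sqrt{586} \approx 48.415$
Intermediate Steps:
$R{\left(j,P \right)} = - 3 j$
$\sqrt{- 32 \left(-17 + 0\right) + 20 \left(63 + R{\left(-9,11 \right)}\right)} = \sqrt{- 32 \left(-17 + 0\right) + 20 \left(63 - -27\right)} = \sqrt{\left(-32\right) \left(-17\right) + 20 \left(63 + 27\right)} = \sqrt{544 + 20 \cdot 90} = \sqrt{544 + 1800} = \sqrt{2344} = 2 \sqrt{586}$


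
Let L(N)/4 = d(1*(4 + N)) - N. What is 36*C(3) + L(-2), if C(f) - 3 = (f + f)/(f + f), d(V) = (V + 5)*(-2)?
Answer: 96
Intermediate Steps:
d(V) = -10 - 2*V (d(V) = (5 + V)*(-2) = -10 - 2*V)
L(N) = -72 - 12*N (L(N) = 4*((-10 - 2*(4 + N)) - N) = 4*((-10 + (-8 - 2*N)) - N) = 4*((-18 - 2*N) - N) = 4*(-18 - 3*N) = -72 - 12*N)
C(f) = 4 (C(f) = 3 + (f + f)/(f + f) = 3 + (2*f)/((2*f)) = 3 + (2*f)*(1/(2*f)) = 3 + 1 = 4)
36*C(3) + L(-2) = 36*4 + (-72 - 12*(-2)) = 144 + (-72 + 24) = 144 - 48 = 96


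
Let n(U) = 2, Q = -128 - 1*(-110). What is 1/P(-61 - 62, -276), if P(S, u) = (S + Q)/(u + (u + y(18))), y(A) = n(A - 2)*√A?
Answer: 184/47 - 2*√2/47 ≈ 3.8547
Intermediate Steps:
Q = -18 (Q = -128 + 110 = -18)
y(A) = 2*√A
P(S, u) = (-18 + S)/(2*u + 6*√2) (P(S, u) = (S - 18)/(u + (u + 2*√18)) = (-18 + S)/(u + (u + 2*(3*√2))) = (-18 + S)/(u + (u + 6*√2)) = (-18 + S)/(2*u + 6*√2))
1/P(-61 - 62, -276) = 1/((-18 + (-61 - 62))/(2*(-276 + 3*√2))) = 1/((-18 - 123)/(2*(-276 + 3*√2))) = 1/((½)*(-141)/(-276 + 3*√2)) = 1/(-141/(2*(-276 + 3*√2))) = 184/47 - 2*√2/47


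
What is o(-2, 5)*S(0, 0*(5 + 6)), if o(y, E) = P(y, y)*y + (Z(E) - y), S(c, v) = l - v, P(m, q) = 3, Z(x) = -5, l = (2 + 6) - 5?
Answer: -27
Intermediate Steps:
l = 3 (l = 8 - 5 = 3)
S(c, v) = 3 - v
o(y, E) = -5 + 2*y (o(y, E) = 3*y + (-5 - y) = -5 + 2*y)
o(-2, 5)*S(0, 0*(5 + 6)) = (-5 + 2*(-2))*(3 - 0*(5 + 6)) = (-5 - 4)*(3 - 0*11) = -9*(3 - 1*0) = -9*(3 + 0) = -9*3 = -27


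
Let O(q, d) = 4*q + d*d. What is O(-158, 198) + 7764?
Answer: 46336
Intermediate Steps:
O(q, d) = d² + 4*q (O(q, d) = 4*q + d² = d² + 4*q)
O(-158, 198) + 7764 = (198² + 4*(-158)) + 7764 = (39204 - 632) + 7764 = 38572 + 7764 = 46336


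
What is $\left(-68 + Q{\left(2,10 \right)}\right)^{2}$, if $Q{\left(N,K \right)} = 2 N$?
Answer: $4096$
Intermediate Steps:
$\left(-68 + Q{\left(2,10 \right)}\right)^{2} = \left(-68 + 2 \cdot 2\right)^{2} = \left(-68 + 4\right)^{2} = \left(-64\right)^{2} = 4096$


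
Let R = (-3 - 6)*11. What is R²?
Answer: 9801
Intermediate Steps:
R = -99 (R = -9*11 = -99)
R² = (-99)² = 9801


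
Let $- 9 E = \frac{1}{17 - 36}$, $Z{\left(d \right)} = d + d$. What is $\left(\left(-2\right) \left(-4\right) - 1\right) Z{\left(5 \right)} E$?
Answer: $\frac{70}{171} \approx 0.40936$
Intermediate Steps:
$Z{\left(d \right)} = 2 d$
$E = \frac{1}{171}$ ($E = - \frac{1}{9 \left(17 - 36\right)} = - \frac{1}{9 \left(-19\right)} = \left(- \frac{1}{9}\right) \left(- \frac{1}{19}\right) = \frac{1}{171} \approx 0.005848$)
$\left(\left(-2\right) \left(-4\right) - 1\right) Z{\left(5 \right)} E = \left(\left(-2\right) \left(-4\right) - 1\right) 2 \cdot 5 \cdot \frac{1}{171} = \left(8 - 1\right) 10 \cdot \frac{1}{171} = 7 \cdot 10 \cdot \frac{1}{171} = 70 \cdot \frac{1}{171} = \frac{70}{171}$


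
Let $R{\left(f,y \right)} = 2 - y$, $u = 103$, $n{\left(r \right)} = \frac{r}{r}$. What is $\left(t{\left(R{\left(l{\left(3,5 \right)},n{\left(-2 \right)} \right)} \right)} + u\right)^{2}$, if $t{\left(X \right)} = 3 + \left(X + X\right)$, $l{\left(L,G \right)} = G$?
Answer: $11664$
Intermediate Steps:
$n{\left(r \right)} = 1$
$t{\left(X \right)} = 3 + 2 X$
$\left(t{\left(R{\left(l{\left(3,5 \right)},n{\left(-2 \right)} \right)} \right)} + u\right)^{2} = \left(\left(3 + 2 \left(2 - 1\right)\right) + 103\right)^{2} = \left(\left(3 + 2 \cdot 1\right) + 103\right)^{2} = \left(\left(3 + 2\right) + 103\right)^{2} = \left(5 + 103\right)^{2} = 108^{2} = 11664$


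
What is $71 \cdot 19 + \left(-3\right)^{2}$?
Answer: $1358$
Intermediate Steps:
$71 \cdot 19 + \left(-3\right)^{2} = 1349 + 9 = 1358$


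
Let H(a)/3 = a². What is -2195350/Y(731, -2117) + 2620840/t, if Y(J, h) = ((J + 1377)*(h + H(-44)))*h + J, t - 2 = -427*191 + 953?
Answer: -4316922169684510/132764299602449 ≈ -32.516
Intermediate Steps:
H(a) = 3*a²
t = -80602 (t = 2 + (-427*191 + 953) = 2 + (-81557 + 953) = 2 - 80604 = -80602)
Y(J, h) = J + h*(1377 + J)*(5808 + h) (Y(J, h) = ((J + 1377)*(h + 3*(-44)²))*h + J = ((1377 + J)*(h + 3*1936))*h + J = ((1377 + J)*(h + 5808))*h + J = ((1377 + J)*(5808 + h))*h + J = h*(1377 + J)*(5808 + h) + J = J + h*(1377 + J)*(5808 + h))
-2195350/Y(731, -2117) + 2620840/t = -2195350/(731 + 1377*(-2117)² + 7997616*(-2117) + 731*(-2117)² + 5808*731*(-2117)) + 2620840/(-80602) = -2195350/(731 + 1377*4481689 - 16930953072 + 731*4481689 - 8988036816) + 2620840*(-1/80602) = -2195350/(731 + 6171285753 - 16930953072 + 3276114659 - 8988036816) - 1310420/40301 = -2195350/(-16471588745) - 1310420/40301 = -2195350*(-1/16471588745) - 1310420/40301 = 439070/3294317749 - 1310420/40301 = -4316922169684510/132764299602449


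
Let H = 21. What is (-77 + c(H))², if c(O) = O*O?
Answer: 132496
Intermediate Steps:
c(O) = O²
(-77 + c(H))² = (-77 + 21²)² = (-77 + 441)² = 364² = 132496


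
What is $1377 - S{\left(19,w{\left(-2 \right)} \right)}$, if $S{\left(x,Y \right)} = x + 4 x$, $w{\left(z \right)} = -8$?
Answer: $1282$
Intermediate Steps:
$S{\left(x,Y \right)} = 5 x$
$1377 - S{\left(19,w{\left(-2 \right)} \right)} = 1377 - 5 \cdot 19 = 1377 - 95 = 1282$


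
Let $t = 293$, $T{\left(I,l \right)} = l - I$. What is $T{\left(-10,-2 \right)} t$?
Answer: $2344$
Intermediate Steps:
$T{\left(-10,-2 \right)} t = \left(-2 - -10\right) 293 = \left(-2 + 10\right) 293 = 8 \cdot 293 = 2344$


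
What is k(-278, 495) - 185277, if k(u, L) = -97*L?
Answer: -233292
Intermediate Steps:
k(-278, 495) - 185277 = -97*495 - 185277 = -48015 - 185277 = -233292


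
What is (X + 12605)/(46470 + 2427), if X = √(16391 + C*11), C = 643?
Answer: 12605/48897 + 2*√5866/48897 ≈ 0.26092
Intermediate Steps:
X = 2*√5866 (X = √(16391 + 643*11) = √(16391 + 7073) = √23464 = 2*√5866 ≈ 153.18)
(X + 12605)/(46470 + 2427) = (2*√5866 + 12605)/(46470 + 2427) = (12605 + 2*√5866)/48897 = (12605 + 2*√5866)*(1/48897) = 12605/48897 + 2*√5866/48897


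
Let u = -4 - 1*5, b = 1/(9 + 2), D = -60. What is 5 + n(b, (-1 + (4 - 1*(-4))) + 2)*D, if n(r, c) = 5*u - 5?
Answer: 3005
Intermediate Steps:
b = 1/11 ≈ 0.090909
u = -9 (u = -4 - 5 = -9)
n(r, c) = -50 (n(r, c) = 5*(-9) - 5 = -45 - 5 = -50)
5 + n(b, (-1 + (4 - 1*(-4))) + 2)*D = 5 - 50*(-60) = 5 + 3000 = 3005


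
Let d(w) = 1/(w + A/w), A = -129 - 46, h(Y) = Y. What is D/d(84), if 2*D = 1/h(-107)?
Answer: -983/2568 ≈ -0.38279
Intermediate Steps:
A = -175
D = -1/214 (D = (1/2)/(-107) = (1/2)*(-1/107) = -1/214 ≈ -0.0046729)
d(w) = 1/(w - 175/w)
D/d(84) = -1/(214*(84/(-175 + 84**2))) = -1/(214*(84/(-175 + 7056))) = -1/(214*(84/6881)) = -1/(214*(84*(1/6881))) = -1/(214*12/983) = -1/214*983/12 = -983/2568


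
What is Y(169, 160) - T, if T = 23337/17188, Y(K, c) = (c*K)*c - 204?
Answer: 74358633511/17188 ≈ 4.3262e+6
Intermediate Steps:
Y(K, c) = -204 + K*c² (Y(K, c) = (K*c)*c - 204 = K*c² - 204 = -204 + K*c²)
T = 23337/17188 (T = 23337*(1/17188) = 23337/17188 ≈ 1.3577)
Y(169, 160) - T = (-204 + 169*160²) - 1*23337/17188 = (-204 + 169*25600) - 23337/17188 = (-204 + 4326400) - 23337/17188 = 4326196 - 23337/17188 = 74358633511/17188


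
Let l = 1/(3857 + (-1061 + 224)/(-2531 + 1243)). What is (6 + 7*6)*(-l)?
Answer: -61824/4968653 ≈ -0.012443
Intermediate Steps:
l = 1288/4968653 (l = 1/(3857 - 837/(-1288)) = 1/(3857 - 837*(-1/1288)) = 1/(3857 + 837/1288) = 1/(4968653/1288) = 1288/4968653 ≈ 0.00025923)
(6 + 7*6)*(-l) = (6 + 7*6)*(-1*1288/4968653) = (6 + 42)*(-1288/4968653) = 48*(-1288/4968653) = -61824/4968653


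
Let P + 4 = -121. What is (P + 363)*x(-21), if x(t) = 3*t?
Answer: -14994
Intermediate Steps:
P = -125 (P = -4 - 121 = -125)
(P + 363)*x(-21) = (-125 + 363)*(3*(-21)) = 238*(-63) = -14994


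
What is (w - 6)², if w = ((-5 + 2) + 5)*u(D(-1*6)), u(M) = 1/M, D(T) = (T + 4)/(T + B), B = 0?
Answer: 0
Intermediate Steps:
D(T) = (4 + T)/T (D(T) = (T + 4)/(T + 0) = (4 + T)/T)
w = 6 (w = ((-5 + 2) + 5)/(((4 - 1*6)/((-1*6)))) = (-3 + 5)/(((4 - 6)/(-6))) = 2/((-⅙*(-2))) = 2/(⅓) = 2*3 = 6)
(w - 6)² = (6 - 6)² = 0² = 0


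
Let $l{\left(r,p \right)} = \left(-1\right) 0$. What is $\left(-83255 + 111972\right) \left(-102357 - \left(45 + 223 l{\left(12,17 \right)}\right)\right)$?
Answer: $-2940678234$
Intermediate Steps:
$l{\left(r,p \right)} = 0$
$\left(-83255 + 111972\right) \left(-102357 - \left(45 + 223 l{\left(12,17 \right)}\right)\right) = \left(-83255 + 111972\right) \left(-102357 - 45\right) = 28717 \left(-102357 + \left(-45 + 0\right)\right) = 28717 \left(-102357 - 45\right) = 28717 \left(-102402\right) = -2940678234$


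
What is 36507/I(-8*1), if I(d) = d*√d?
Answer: 36507*I*√2/32 ≈ 1613.4*I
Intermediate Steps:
I(d) = d^(3/2)
36507/I(-8*1) = 36507/((-8*1)^(3/2)) = 36507/((-8)^(3/2)) = 36507/((-16*I*√2)) = 36507*(I*√2/32) = 36507*I*√2/32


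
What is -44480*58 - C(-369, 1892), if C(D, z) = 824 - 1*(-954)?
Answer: -2581618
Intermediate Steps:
C(D, z) = 1778 (C(D, z) = 824 + 954 = 1778)
-44480*58 - C(-369, 1892) = -44480*58 - 1*1778 = -2579840 - 1778 = -2581618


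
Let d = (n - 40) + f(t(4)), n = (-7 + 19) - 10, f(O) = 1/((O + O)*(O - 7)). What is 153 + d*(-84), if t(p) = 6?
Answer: 3352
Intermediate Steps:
f(O) = 1/(2*O*(-7 + O)) (f(O) = 1/((2*O)*(-7 + O)) = 1/(2*O*(-7 + O)))
n = 2 (n = 12 - 10 = 2)
d = -457/12 (d = (2 - 40) + (1/2)/(6*(-7 + 6)) = -38 + (1/2)*(1/6)/(-1) = -38 + (1/2)*(1/6)*(-1) = -38 - 1/12 = -457/12 ≈ -38.083)
153 + d*(-84) = 153 - 457/12*(-84) = 153 + 3199 = 3352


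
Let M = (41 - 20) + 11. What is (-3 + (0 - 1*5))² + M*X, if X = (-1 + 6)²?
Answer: 864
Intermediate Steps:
M = 32 (M = 21 + 11 = 32)
X = 25 (X = 5² = 25)
(-3 + (0 - 1*5))² + M*X = (-3 + (0 - 1*5))² + 32*25 = (-3 + (0 - 5))² + 800 = (-3 - 5)² + 800 = (-8)² + 800 = 64 + 800 = 864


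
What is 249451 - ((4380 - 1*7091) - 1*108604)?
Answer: 360766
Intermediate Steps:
249451 - ((4380 - 1*7091) - 1*108604) = 249451 - ((4380 - 7091) - 108604) = 249451 - (-2711 - 108604) = 249451 - 1*(-111315) = 249451 + 111315 = 360766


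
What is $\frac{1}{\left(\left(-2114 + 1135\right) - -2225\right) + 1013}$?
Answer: $\frac{1}{2259} \approx 0.00044267$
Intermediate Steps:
$\frac{1}{\left(\left(-2114 + 1135\right) - -2225\right) + 1013} = \frac{1}{\left(-979 + 2225\right) + 1013} = \frac{1}{1246 + 1013} = \frac{1}{2259}$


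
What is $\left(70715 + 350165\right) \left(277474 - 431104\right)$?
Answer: $-64659794400$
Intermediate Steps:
$\left(70715 + 350165\right) \left(277474 - 431104\right) = 420880 \left(-153630\right) = -64659794400$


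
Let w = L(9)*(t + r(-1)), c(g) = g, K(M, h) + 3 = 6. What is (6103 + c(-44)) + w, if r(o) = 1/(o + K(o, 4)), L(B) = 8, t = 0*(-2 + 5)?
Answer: 6063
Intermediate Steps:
t = 0 (t = 0*3 = 0)
K(M, h) = 3 (K(M, h) = -3 + 6 = 3)
r(o) = 1/(3 + o) (r(o) = 1/(o + 3) = 1/(3 + o))
w = 4 (w = 8*(0 + 1/(3 - 1)) = 8*(0 + 1/2) = 8*(0 + ½) = 8*(½) = 4)
(6103 + c(-44)) + w = (6103 - 44) + 4 = 6059 + 4 = 6063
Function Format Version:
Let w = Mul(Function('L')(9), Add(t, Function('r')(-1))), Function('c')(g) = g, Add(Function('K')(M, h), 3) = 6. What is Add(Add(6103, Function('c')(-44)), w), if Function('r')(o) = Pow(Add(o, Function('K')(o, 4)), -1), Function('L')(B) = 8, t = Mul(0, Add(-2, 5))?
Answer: 6063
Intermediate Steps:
t = 0 (t = Mul(0, 3) = 0)
Function('K')(M, h) = 3 (Function('K')(M, h) = Add(-3, 6) = 3)
Function('r')(o) = Pow(Add(3, o), -1) (Function('r')(o) = Pow(Add(o, 3), -1) = Pow(Add(3, o), -1))
w = 4 (w = Mul(8, Add(0, Pow(Add(3, -1), -1))) = Mul(8, Add(0, Pow(2, -1))) = Mul(8, Add(0, Rational(1, 2))) = Mul(8, Rational(1, 2)) = 4)
Add(Add(6103, Function('c')(-44)), w) = Add(Add(6103, -44), 4) = Add(6059, 4) = 6063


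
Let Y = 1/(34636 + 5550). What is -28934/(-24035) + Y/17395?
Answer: 175877324461/146098413230 ≈ 1.2038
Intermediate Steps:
Y = 1/40186 ≈ 2.4884e-5
-28934/(-24035) + Y/17395 = -28934/(-24035) + (1/40186)/17395 = -28934*(-1/24035) + (1/40186)*(1/17395) = 1258/1045 + 1/699035470 = 175877324461/146098413230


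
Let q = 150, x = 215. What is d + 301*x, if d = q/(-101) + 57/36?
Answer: 78434699/1212 ≈ 64715.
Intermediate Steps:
d = 119/1212 (d = 150/(-101) + 57/36 = 150*(-1/101) + 57*(1/36) = -150/101 + 19/12 = 119/1212 ≈ 0.098185)
d + 301*x = 119/1212 + 301*215 = 119/1212 + 64715 = 78434699/1212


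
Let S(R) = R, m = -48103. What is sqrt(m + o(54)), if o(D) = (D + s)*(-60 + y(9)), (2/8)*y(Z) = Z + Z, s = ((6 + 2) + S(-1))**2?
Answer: I*sqrt(46867) ≈ 216.49*I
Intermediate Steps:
s = 49 (s = ((6 + 2) - 1)**2 = (8 - 1)**2 = 7**2 = 49)
y(Z) = 8*Z (y(Z) = 4*(Z + Z) = 4*(2*Z) = 8*Z)
o(D) = 588 + 12*D (o(D) = (D + 49)*(-60 + 8*9) = (49 + D)*(-60 + 72) = (49 + D)*12 = 588 + 12*D)
sqrt(m + o(54)) = sqrt(-48103 + (588 + 12*54)) = sqrt(-48103 + (588 + 648)) = sqrt(-48103 + 1236) = sqrt(-46867) = I*sqrt(46867)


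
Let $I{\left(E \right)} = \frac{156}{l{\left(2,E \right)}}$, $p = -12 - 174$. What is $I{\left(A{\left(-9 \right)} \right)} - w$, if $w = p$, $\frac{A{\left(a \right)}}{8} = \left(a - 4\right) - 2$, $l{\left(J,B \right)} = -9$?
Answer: $\frac{506}{3} \approx 168.67$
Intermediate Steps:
$A{\left(a \right)} = -48 + 8 a$ ($A{\left(a \right)} = 8 \left(\left(a - 4\right) - 2\right) = 8 \left(\left(-4 + a\right) - 2\right) = 8 \left(-6 + a\right) = -48 + 8 a$)
$p = -186$ ($p = -12 - 174 = -186$)
$I{\left(E \right)} = - \frac{52}{3}$ ($I{\left(E \right)} = \frac{156}{-9} = 156 \left(- \frac{1}{9}\right) = - \frac{52}{3}$)
$w = -186$
$I{\left(A{\left(-9 \right)} \right)} - w = - \frac{52}{3} - -186 = - \frac{52}{3} + 186 = \frac{506}{3}$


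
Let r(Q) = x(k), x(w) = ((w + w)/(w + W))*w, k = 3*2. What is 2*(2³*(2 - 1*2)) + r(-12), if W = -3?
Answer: 24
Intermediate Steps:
k = 6
x(w) = 2*w²/(-3 + w) (x(w) = ((w + w)/(w - 3))*w = ((2*w)/(-3 + w))*w = (2*w/(-3 + w))*w = 2*w²/(-3 + w))
r(Q) = 24 (r(Q) = 2*6²/(-3 + 6) = 2*36/3 = 2*36*(⅓) = 24)
2*(2³*(2 - 1*2)) + r(-12) = 2*(2³*(2 - 1*2)) + 24 = 2*(8*(2 - 2)) + 24 = 2*(8*0) + 24 = 2*0 + 24 = 0 + 24 = 24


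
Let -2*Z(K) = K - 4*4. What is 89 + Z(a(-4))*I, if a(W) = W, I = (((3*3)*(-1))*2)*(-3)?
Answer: 629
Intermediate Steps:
I = 54 (I = ((9*(-1))*2)*(-3) = -9*2*(-3) = -18*(-3) = 54)
Z(K) = 8 - K/2 (Z(K) = -(K - 4*4)/2 = -(K - 16)/2 = -(-16 + K)/2 = 8 - K/2)
89 + Z(a(-4))*I = 89 + (8 - ½*(-4))*54 = 89 + (8 + 2)*54 = 89 + 10*54 = 89 + 540 = 629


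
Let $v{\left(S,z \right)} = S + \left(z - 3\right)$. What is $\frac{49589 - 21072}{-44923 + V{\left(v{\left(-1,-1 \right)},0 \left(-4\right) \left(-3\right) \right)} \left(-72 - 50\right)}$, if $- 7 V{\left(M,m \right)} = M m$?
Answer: $- \frac{28517}{44923} \approx -0.6348$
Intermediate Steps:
$v{\left(S,z \right)} = -3 + S + z$ ($v{\left(S,z \right)} = S + \left(-3 + z\right) = -3 + S + z$)
$V{\left(M,m \right)} = - \frac{M m}{7}$
$\frac{49589 - 21072}{-44923 + V{\left(v{\left(-1,-1 \right)},0 \left(-4\right) \left(-3\right) \right)} \left(-72 - 50\right)} = \frac{49589 - 21072}{-44923 + - \frac{\left(-3 - 1 - 1\right) 0 \left(-4\right) \left(-3\right)}{7} \left(-72 - 50\right)} = \frac{28517}{-44923 + \left(- \frac{1}{7}\right) \left(-5\right) 0 \left(-3\right) \left(-122\right)} = \frac{28517}{-44923 + \left(- \frac{1}{7}\right) \left(-5\right) 0 \left(-122\right)} = \frac{28517}{-44923 + 0 \left(-122\right)} = \frac{28517}{-44923 + 0} = \frac{28517}{-44923} = 28517 \left(- \frac{1}{44923}\right) = - \frac{28517}{44923}$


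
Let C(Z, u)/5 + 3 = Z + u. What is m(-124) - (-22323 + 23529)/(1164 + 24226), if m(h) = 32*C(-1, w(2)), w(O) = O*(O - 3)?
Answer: -12187803/12695 ≈ -960.05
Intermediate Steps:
w(O) = O*(-3 + O)
C(Z, u) = -15 + 5*Z + 5*u (C(Z, u) = -15 + 5*(Z + u) = -15 + (5*Z + 5*u) = -15 + 5*Z + 5*u)
m(h) = -960 (m(h) = 32*(-15 + 5*(-1) + 5*(2*(-3 + 2))) = 32*(-15 - 5 + 5*(2*(-1))) = 32*(-15 - 5 + 5*(-2)) = 32*(-15 - 5 - 10) = 32*(-30) = -960)
m(-124) - (-22323 + 23529)/(1164 + 24226) = -960 - (-22323 + 23529)/(1164 + 24226) = -960 - 1206/25390 = -960 - 1*603/12695 = -960 - 603/12695 = -12187803/12695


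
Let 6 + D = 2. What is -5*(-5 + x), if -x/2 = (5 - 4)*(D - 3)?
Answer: -45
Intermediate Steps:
D = -4 (D = -6 + 2 = -4)
x = 14 (x = -2*(5 - 4)*(-4 - 3) = -2*(-7) = 14)
-5*(-5 + x) = -5*(-5 + 14) = -5*9 = -45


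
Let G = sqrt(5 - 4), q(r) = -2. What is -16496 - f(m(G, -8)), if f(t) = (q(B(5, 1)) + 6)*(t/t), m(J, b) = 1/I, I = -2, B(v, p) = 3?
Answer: -16500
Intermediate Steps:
G = 1 (G = sqrt(1) = 1)
m(J, b) = -1/2 (m(J, b) = 1/(-2) = -1/2)
f(t) = 4 (f(t) = (-2 + 6)*(t/t) = 4*1 = 4)
-16496 - f(m(G, -8)) = -16496 - 1*4 = -16496 - 4 = -16500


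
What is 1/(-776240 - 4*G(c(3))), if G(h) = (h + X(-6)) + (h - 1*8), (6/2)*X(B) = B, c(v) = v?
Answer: -1/776224 ≈ -1.2883e-6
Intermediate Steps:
X(B) = B/3
G(h) = -10 + 2*h (G(h) = (h + (⅓)*(-6)) + (h - 1*8) = (h - 2) + (h - 8) = (-2 + h) + (-8 + h) = -10 + 2*h)
1/(-776240 - 4*G(c(3))) = 1/(-776240 - 4*(-10 + 2*3)) = 1/(-776240 - 4*(-10 + 6)) = 1/(-776240 - 4*(-4)) = 1/(-776240 + 16) = 1/(-776224) = -1/776224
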